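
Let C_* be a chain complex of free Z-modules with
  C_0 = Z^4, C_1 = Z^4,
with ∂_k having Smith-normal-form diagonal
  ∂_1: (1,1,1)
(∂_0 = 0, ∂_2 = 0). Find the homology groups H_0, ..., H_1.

H_0: b_0 = 4 − 0 − 3 = 1; torsion from ∂_1 factors > 1: none. So H_0 ≅ Z.
H_1: b_1 = 4 − 3 − 0 = 1; torsion from ∂_2 factors > 1: none. So H_1 ≅ Z.

H_0 ≅ Z,  H_1 ≅ Z.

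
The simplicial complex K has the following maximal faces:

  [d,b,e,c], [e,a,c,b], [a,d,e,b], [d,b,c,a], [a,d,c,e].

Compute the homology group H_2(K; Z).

H_2 = 0.

Take the total order a < b < c < d < e on the vertex set. Then K (dimension 3) consists of the simplices:

  0-simplices (5): a, b, c, d, e
  1-simplices (10): ab, ac, ad, ae, bc, bd, be, cd, ce, de
  2-simplices (10): abc, abd, abe, acd, ace, ade, bcd, bce, bde, cde
  3-simplices (5): abcd, abce, abde, acde, bcde

Hence C_0 ≅ Z^5, C_1 ≅ Z^10, C_2 ≅ Z^10, C_3 ≅ Z^5.

Boundary ∂_1: C_1 → C_0 maps an edge to its endpoints' difference, ∂[p,q] = q − p. For instance
  ∂ce = e − c.
This gives a 5×10 integer matrix of rank 4; reducing to Smith normal form yields diagonal entries (1,1,1,1).

The boundary map ∂_2: C_2 → C_1 sends each 2-simplex [p,q,r] to [q,r] − [p,r] + [p,q]. For instance
  ∂abd = bd − ad + ab,
  ∂bde = de − be + bd.
This gives a 10×10 integer matrix of rank 6; reducing to Smith normal form yields diagonal entries (1,1,1,1,1,1).

Boundary ∂_3: C_3 → C_2 sends each 3-simplex σ to the alternating sum Σ_i (−1)^i (σ with its i-th vertex removed). For instance
  ∂acde = cde − ade + ace − acd,
  ∂abcd = bcd − acd + abd − abc.
As a 10×5 matrix over Z this has rank 4, with invariant factors (1,1,1,1).

From H_k ≅ ker(∂_k) / im(∂_{k+1}) we obtain:

  H_2: rank ker ∂_2 − rank ∂_3 = (10 − 6) − 4 = 0, and the invariant factors of ∂_3 are all 1, so H_2 ≅ 0.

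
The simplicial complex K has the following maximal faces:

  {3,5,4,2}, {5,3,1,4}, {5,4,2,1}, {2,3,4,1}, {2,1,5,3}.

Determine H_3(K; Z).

H_3 = Z.

Order the vertices as 1 < 2 < 3 < 4 < 5. Listing each simplex with vertices in this order, K has dimension 3 with simplices:

  0-simplices (5): [1], [2], [3], [4], [5]
  1-simplices (10): [1,2], [1,3], [1,4], [1,5], [2,3], [2,4], [2,5], [3,4], [3,5], [4,5]
  2-simplices (10): [1,2,3], [1,2,4], [1,2,5], [1,3,4], [1,3,5], [1,4,5], [2,3,4], [2,3,5], [2,4,5], [3,4,5]
  3-simplices (5): [1,2,3,4], [1,2,3,5], [1,2,4,5], [1,3,4,5], [2,3,4,5]

so the chain groups are C_0 ≅ Z^5, C_1 ≅ Z^10, C_2 ≅ Z^10, C_3 ≅ Z^5.

∂_1: C_1 → C_0 sends each edge [p,q] (with p < q) to q − p.
The resulting 5×10 matrix has rank 4, and its Smith normal form has invariant factors (1,1,1,1).

The boundary map ∂_2: C_2 → C_1 acts by ∂[p,q,r] = [q,r] − [p,r] + [p,q]. For instance
  ∂[1,2,5] = [2,5] − [1,5] + [1,2],
  ∂[1,2,4] = [2,4] − [1,4] + [1,2].
As a 10×10 matrix over Z this has rank 6, with invariant factors (1,1,1,1,1,1).

Boundary ∂_3: C_3 → C_2 sends each 3-simplex σ to the alternating sum Σ_i (−1)^i (σ with its i-th vertex removed). For instance
  ∂[1,2,4,5] = [2,4,5] − [1,4,5] + [1,2,5] − [1,2,4],
  ∂[1,3,4,5] = [3,4,5] − [1,4,5] + [1,3,5] − [1,3,4].
This gives a 10×5 integer matrix of rank 4; reducing to Smith normal form yields diagonal entries (1,1,1,1).

Computing H_k = (kernel of ∂_k) / (image of ∂_{k+1}):

  H_3: rank ker ∂_3 − rank ∂_4 = (5 − 4) − 0 = 1, and there is no ∂_4, so H_3 ≅ Z.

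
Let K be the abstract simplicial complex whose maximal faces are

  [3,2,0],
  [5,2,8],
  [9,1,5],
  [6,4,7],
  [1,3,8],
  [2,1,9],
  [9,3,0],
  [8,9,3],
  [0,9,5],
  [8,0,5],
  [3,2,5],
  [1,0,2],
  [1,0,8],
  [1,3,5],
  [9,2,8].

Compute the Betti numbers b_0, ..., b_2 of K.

b_0 = 2, b_1 = 2, b_2 = 1.

We work with the vertex ordering 0 < 1 < 2 < 3 < 4 < 5 < 6 < 7 < 8 < 9. The simplices of K, each written with vertices in increasing order, are:

  0-simplices (10): [0], [1], [2], [3], [4], [5], [6], [7], [8], [9]
  1-simplices (24): (24 of them)
  2-simplices (15): [0,1,2], [0,1,8], [0,2,3], [0,3,9], [0,5,8], [0,5,9], [1,2,9], [1,3,5], [1,3,8], [1,5,9], [2,3,5], [2,5,8], [2,8,9], [3,8,9], [4,6,7]

Hence C_0 ≅ Z^10, C_1 ≅ Z^24, C_2 ≅ Z^15.

The boundary map ∂_1: C_1 → C_0 is given by ∂[p,q] = [q] − [p].
As a 10×24 matrix over Z this has rank 8, with invariant factors (1,1,1,1,1,1,1,1).

∂_2: C_2 → C_1 maps a triangle to the signed sum of its edges. For instance
  ∂[0,5,9] = [5,9] − [0,9] + [0,5],
  ∂[2,5,8] = [5,8] − [2,8] + [2,5].
The 24×15 boundary matrix has rank 14 and Smith normal form diag(1,1,1,1,1,1,1,1,1,1,1,1,1,1).

From H_k ≅ ker(∂_k) / im(∂_{k+1}) we obtain:

  H_0: rank C_0 − rank ∂_1 = 10 − 8 = 2, and the invariant factors of ∂_1 are all 1, so H_0 = Z^2.
  H_1: rank ker ∂_1 − rank ∂_2 = (24 − 8) − 14 = 2, and the invariant factors of ∂_2 are all 1, so H_1 = Z^2.
  H_2: rank ker ∂_2 − rank ∂_3 = (15 − 14) − 0 = 1, and there is no ∂_3, so H_2 = Z.

Hence the Betti numbers are b_0 = 2, b_1 = 2, b_2 = 1.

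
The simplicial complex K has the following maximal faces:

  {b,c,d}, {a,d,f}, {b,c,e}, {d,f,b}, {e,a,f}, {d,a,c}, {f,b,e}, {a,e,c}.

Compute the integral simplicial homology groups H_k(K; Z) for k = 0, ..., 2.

H_0 = Z,  H_1 = 0,  H_2 = Z.

We work with the vertex ordering a < b < c < d < e < f. The simplices of K, each written with vertices in increasing order, are:

  0-simplices (6): a, b, c, d, e, f
  1-simplices (12): ac, ad, ae, af, bc, bd, be, bf, cd, ce, df, ef
  2-simplices (8): acd, ace, adf, aef, bcd, bce, bdf, bef

Hence C_0 ≅ Z^6, C_1 ≅ Z^12, C_2 ≅ Z^8.

∂_1: C_1 → C_0 is given by ∂[p,q] = [q] − [p]. For instance
  ∂ef = f − e.
The 6×12 boundary matrix has rank 5 and Smith normal form diag(1,1,1,1,1).

Boundary ∂_2: C_2 → C_1 sends each 2-simplex [p,q,r] to [q,r] − [p,r] + [p,q]. For instance
  ∂acd = cd − ad + ac,
  ∂bdf = df − bf + bd.
The resulting 12×8 matrix has rank 7, and its Smith normal form has invariant factors (1,1,1,1,1,1,1).

Reading off H_k = ker ∂_k / im ∂_{k+1}:

  H_0: rank C_0 − rank ∂_1 = 6 − 5 = 1, and the invariant factors of ∂_1 are all 1, so H_0 = Z.
  H_1: rank ker ∂_1 − rank ∂_2 = (12 − 5) − 7 = 0, and the invariant factors of ∂_2 are all 1, so H_1 = 0.
  H_2: rank ker ∂_2 − rank ∂_3 = (8 − 7) − 0 = 1, and there is no ∂_3, so H_2 = Z.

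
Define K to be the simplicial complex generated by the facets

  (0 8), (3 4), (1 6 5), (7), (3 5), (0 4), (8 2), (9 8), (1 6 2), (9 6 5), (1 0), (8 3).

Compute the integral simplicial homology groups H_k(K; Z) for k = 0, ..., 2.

Fix the vertex order 0 < 1 < 2 < 3 < 4 < 5 < 6 < 7 < 8 < 9 and write every simplex with vertices in increasing order. Then dim K = 2 and the simplices of K are:

  0-simplices (10): [0], [1], [2], [3], [4], [5], [6], [7], [8], [9]
  1-simplices (15): [0,1], [0,4], [0,8], [1,2], [1,5], [1,6], [2,6], [2,8], [3,4], [3,5], [3,8], [5,6], [5,9], [6,9], [8,9]
  2-simplices (3): [1,2,6], [1,5,6], [5,6,9]

Hence C_0 ≅ Z^10, C_1 ≅ Z^15, C_2 ≅ Z^3.

∂_1: C_1 → C_0 is given by ∂[p,q] = [q] − [p]. For instance
  ∂[1,5] = [5] − [1].
This gives a 10×15 integer matrix of rank 8; reducing to Smith normal form yields diagonal entries (1,1,1,1,1,1,1,1).

Boundary ∂_2: C_2 → C_1 acts by ∂[p,q,r] = [q,r] − [p,r] + [p,q]. For instance
  ∂[1,5,6] = [5,6] − [1,6] + [1,5],
  ∂[1,2,6] = [2,6] − [1,6] + [1,2].
This gives a 15×3 integer matrix of rank 3; reducing to Smith normal form yields diagonal entries (1,1,1).

Computing H_k = (kernel of ∂_k) / (image of ∂_{k+1}):

  H_0: rank C_0 − rank ∂_1 = 10 − 8 = 2, and the invariant factors of ∂_1 are all 1, so H_0 ≅ Z^2.
  H_1: rank ker ∂_1 − rank ∂_2 = (15 − 8) − 3 = 4, and the invariant factors of ∂_2 are all 1, so H_1 ≅ Z^4.
  H_2: rank ker ∂_2 − rank ∂_3 = (3 − 3) − 0 = 0, and there is no ∂_3, so H_2 ≅ 0.

H_0 = Z^2,  H_1 = Z^4,  H_2 = 0.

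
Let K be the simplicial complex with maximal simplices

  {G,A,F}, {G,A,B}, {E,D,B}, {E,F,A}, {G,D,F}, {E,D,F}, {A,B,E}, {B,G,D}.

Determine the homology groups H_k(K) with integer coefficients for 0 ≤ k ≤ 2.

H_0 ≅ Z,  H_1 = 0,  H_2 ≅ Z.

Order the vertices as A < B < D < E < F < G. Listing each simplex with vertices in this order, K has dimension 2 with simplices:

  0-simplices (6): A, B, D, E, F, G
  1-simplices (12): AB, AE, AF, AG, BD, BE, BG, DE, DF, DG, EF, FG
  2-simplices (8): ABE, ABG, AEF, AFG, BDE, BDG, DEF, DFG

Hence C_0 ≅ Z^6, C_1 ≅ Z^12, C_2 ≅ Z^8.

The boundary map ∂_1: C_1 → C_0 sends each edge [p,q] (with p < q) to q − p.
This gives a 6×12 integer matrix of rank 5; reducing to Smith normal form yields diagonal entries (1,1,1,1,1).

The boundary map ∂_2: C_2 → C_1 acts by ∂[p,q,r] = [q,r] − [p,r] + [p,q]. For instance
  ∂AEF = EF − AF + AE,
  ∂DEF = EF − DF + DE.
The resulting 12×8 matrix has rank 7, and its Smith normal form has invariant factors (1,1,1,1,1,1,1).

Reading off H_k = ker ∂_k / im ∂_{k+1}:

  H_0: rank C_0 − rank ∂_1 = 6 − 5 = 1, and the invariant factors of ∂_1 are all 1, so H_0 = Z.
  H_1: rank ker ∂_1 − rank ∂_2 = (12 − 5) − 7 = 0, and the invariant factors of ∂_2 are all 1, so H_1 = 0.
  H_2: rank ker ∂_2 − rank ∂_3 = (8 − 7) − 0 = 1, and there is no ∂_3, so H_2 = Z.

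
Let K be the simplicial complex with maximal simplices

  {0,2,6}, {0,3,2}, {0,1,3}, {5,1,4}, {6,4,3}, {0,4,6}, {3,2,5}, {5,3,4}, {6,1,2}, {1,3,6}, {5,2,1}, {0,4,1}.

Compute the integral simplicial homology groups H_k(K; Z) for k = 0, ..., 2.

We work with the vertex ordering 0 < 1 < 2 < 3 < 4 < 5 < 6. The simplices of K, each written with vertices in increasing order, are:

  0-simplices (7): [0], [1], [2], [3], [4], [5], [6]
  1-simplices (18): [0,1], [0,2], [0,3], [0,4], [0,6], [1,2], [1,3], [1,4], [1,5], [1,6], [2,3], [2,5], [2,6], [3,4], [3,5], [3,6], [4,5], [4,6]
  2-simplices (12): [0,1,3], [0,1,4], [0,2,3], [0,2,6], [0,4,6], [1,2,5], [1,2,6], [1,3,6], [1,4,5], [2,3,5], [3,4,5], [3,4,6]

giving chain groups C_0 ≅ Z^7, C_1 ≅ Z^18, C_2 ≅ Z^12.

Boundary ∂_1: C_1 → C_0 maps an edge to its endpoints' difference, ∂[p,q] = q − p.
This gives a 7×18 integer matrix of rank 6; reducing to Smith normal form yields diagonal entries (1,1,1,1,1,1).

Boundary ∂_2: C_2 → C_1 sends each 2-simplex [p,q,r] to [q,r] − [p,r] + [p,q]. For instance
  ∂[0,2,6] = [2,6] − [0,6] + [0,2],
  ∂[1,3,6] = [3,6] − [1,6] + [1,3].
As a 18×12 matrix over Z this has rank 12, with invariant factors (1,1,1,1,1,1,1,1,1,1,1,2).

Computing H_k = (kernel of ∂_k) / (image of ∂_{k+1}):

  H_0: rank C_0 − rank ∂_1 = 7 − 6 = 1, and the invariant factors of ∂_1 are all 1, so H_0 = Z.
  H_1: rank ker ∂_1 − rank ∂_2 = (18 − 6) − 12 = 0, and ∂_2 has invariant factor 2 > 1, so H_1 = Z/2Z.
  H_2: rank ker ∂_2 − rank ∂_3 = (12 − 12) − 0 = 0, and there is no ∂_3, so H_2 = 0.

H_0 ≅ Z,  H_1 ≅ Z/2Z,  H_2 = 0.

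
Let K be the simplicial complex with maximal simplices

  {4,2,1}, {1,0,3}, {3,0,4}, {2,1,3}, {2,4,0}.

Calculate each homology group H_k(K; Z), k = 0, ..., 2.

H_0 = Z,  H_1 = Z,  H_2 = 0.

We work with the vertex ordering 0 < 1 < 2 < 3 < 4. The simplices of K, each written with vertices in increasing order, are:

  0-simplices (5): [0], [1], [2], [3], [4]
  1-simplices (10): [0,1], [0,2], [0,3], [0,4], [1,2], [1,3], [1,4], [2,3], [2,4], [3,4]
  2-simplices (5): [0,1,3], [0,2,4], [0,3,4], [1,2,3], [1,2,4]

Hence C_0 ≅ Z^5, C_1 ≅ Z^10, C_2 ≅ Z^5.

∂_1: C_1 → C_0 maps an edge to its endpoints' difference, ∂[p,q] = q − p.
The 5×10 boundary matrix has rank 4 and Smith normal form diag(1,1,1,1).

Boundary ∂_2: C_2 → C_1 maps a triangle to the signed sum of its edges. For instance
  ∂[0,1,3] = [1,3] − [0,3] + [0,1],
  ∂[0,2,4] = [2,4] − [0,4] + [0,2].
This gives a 10×5 integer matrix of rank 5; reducing to Smith normal form yields diagonal entries (1,1,1,1,1).

Reading off H_k = ker ∂_k / im ∂_{k+1}:

  H_0: rank C_0 − rank ∂_1 = 5 − 4 = 1, and the invariant factors of ∂_1 are all 1, so H_0 ≅ Z.
  H_1: rank ker ∂_1 − rank ∂_2 = (10 − 4) − 5 = 1, and the invariant factors of ∂_2 are all 1, so H_1 ≅ Z.
  H_2: rank ker ∂_2 − rank ∂_3 = (5 − 5) − 0 = 0, and there is no ∂_3, so H_2 ≅ 0.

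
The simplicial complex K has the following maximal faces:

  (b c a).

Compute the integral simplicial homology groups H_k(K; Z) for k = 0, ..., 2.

H_0 ≅ Z,  H_1 = 0,  H_2 = 0.

Fix the vertex order a < b < c and write every simplex with vertices in increasing order. Then dim K = 2 and the simplices of K are:

  0-simplices (3): a, b, c
  1-simplices (3): ab, ac, bc
  2-simplices (1): abc

giving chain groups C_0 ≅ Z^3, C_1 ≅ Z^3, C_2 ≅ Z^1.

∂_1: C_1 → C_0 maps an edge to its endpoints' difference, ∂[p,q] = q − p.
The resulting 3×3 matrix has rank 2, and its Smith normal form has invariant factors (1,1).

Boundary ∂_2: C_2 → C_1 sends each 2-simplex [p,q,r] to [q,r] − [p,r] + [p,q]. For instance
  ∂abc = bc − ac + ab.
As a 3×1 matrix over Z this has rank 1, with invariant factors (1).

Computing H_k = (kernel of ∂_k) / (image of ∂_{k+1}):

  H_0: rank C_0 − rank ∂_1 = 3 − 2 = 1, and the invariant factors of ∂_1 are all 1, so H_0 = Z.
  H_1: rank ker ∂_1 − rank ∂_2 = (3 − 2) − 1 = 0, and the invariant factors of ∂_2 are all 1, so H_1 = 0.
  H_2: rank ker ∂_2 − rank ∂_3 = (1 − 1) − 0 = 0, and there is no ∂_3, so H_2 = 0.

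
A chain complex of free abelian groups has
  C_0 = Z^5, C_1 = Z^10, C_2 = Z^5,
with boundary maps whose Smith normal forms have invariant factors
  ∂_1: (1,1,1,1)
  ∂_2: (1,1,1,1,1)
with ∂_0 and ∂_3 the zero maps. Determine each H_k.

H_0 = Z,  H_1 = Z,  H_2 = 0.

H_0: b_0 = 5 − 0 − 4 = 1; torsion from ∂_1 factors > 1: none. So H_0 = Z.
H_1: b_1 = 10 − 4 − 5 = 1; torsion from ∂_2 factors > 1: none. So H_1 = Z.
H_2: b_2 = 5 − 5 − 0 = 0; torsion from ∂_3 factors > 1: none. So H_2 = 0.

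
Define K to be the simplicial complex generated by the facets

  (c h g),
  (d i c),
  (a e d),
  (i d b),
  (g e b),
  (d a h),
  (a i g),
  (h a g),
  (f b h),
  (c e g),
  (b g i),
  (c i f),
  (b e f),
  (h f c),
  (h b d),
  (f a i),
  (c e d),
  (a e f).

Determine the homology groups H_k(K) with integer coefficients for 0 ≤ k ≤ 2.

H_0 ≅ Z,  H_1 ≅ Z^2,  H_2 ≅ Z.

Fix the vertex order a < b < c < d < e < f < g < h < i and write every simplex with vertices in increasing order. Then dim K = 2 and the simplices of K are:

  0-simplices (9): a, b, c, d, e, f, g, h, i
  1-simplices (27): ad, ae, af, ag, ah, ai, bd, be, bf, bg, bh, bi, cd, ce, cf, cg, ch, ci, de, dh, di, ef, eg, fh, fi, gh, gi
  2-simplices (18): ade, adh, aef, afi, agh, agi, bdh, bdi, bef, beg, bfh, bgi, cde, cdi, ceg, cfh, cfi, cgh

Hence C_0 ≅ Z^9, C_1 ≅ Z^27, C_2 ≅ Z^18.

Boundary ∂_1: C_1 → C_0 sends each edge [p,q] (with p < q) to q − p.
This gives a 9×27 integer matrix of rank 8; reducing to Smith normal form yields diagonal entries (1,1,1,1,1,1,1,1).

The boundary map ∂_2: C_2 → C_1 sends each 2-simplex [p,q,r] to [q,r] − [p,r] + [p,q]. For instance
  ∂cfh = fh − ch + cf,
  ∂ceg = eg − cg + ce.
As a 27×18 matrix over Z this has rank 17, with invariant factors (1,1,1,1,1,1,1,1,1,1,1,1,1,1,1,1,1).

Now H_k = ker ∂_k / im ∂_{k+1}, so:

  H_0: rank C_0 − rank ∂_1 = 9 − 8 = 1, and the invariant factors of ∂_1 are all 1, so H_0 ≅ Z.
  H_1: rank ker ∂_1 − rank ∂_2 = (27 − 8) − 17 = 2, and the invariant factors of ∂_2 are all 1, so H_1 ≅ Z^2.
  H_2: rank ker ∂_2 − rank ∂_3 = (18 − 17) − 0 = 1, and there is no ∂_3, so H_2 ≅ Z.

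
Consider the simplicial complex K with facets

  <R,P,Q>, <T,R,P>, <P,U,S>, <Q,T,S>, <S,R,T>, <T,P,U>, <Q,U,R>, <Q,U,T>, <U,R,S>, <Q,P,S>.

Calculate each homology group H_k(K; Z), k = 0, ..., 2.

Fix the vertex order P < Q < R < S < T < U and write every simplex with vertices in increasing order. Then dim K = 2 and the simplices of K are:

  0-simplices (6): P, Q, R, S, T, U
  1-simplices (15): PQ, PR, PS, PT, PU, QR, QS, QT, QU, RS, RT, RU, ST, SU, TU
  2-simplices (10): PQR, PQS, PRT, PSU, PTU, QRU, QST, QTU, RST, RSU

giving chain groups C_0 ≅ Z^6, C_1 ≅ Z^15, C_2 ≅ Z^10.

The boundary map ∂_1: C_1 → C_0 maps an edge to its endpoints' difference, ∂[p,q] = q − p. For instance
  ∂QT = T − Q.
The resulting 6×15 matrix has rank 5, and its Smith normal form has invariant factors (1,1,1,1,1).

Boundary ∂_2: C_2 → C_1 acts by ∂[p,q,r] = [q,r] − [p,r] + [p,q]. For instance
  ∂PQS = QS − PS + PQ,
  ∂PSU = SU − PU + PS.
As a 15×10 matrix over Z this has rank 10, with invariant factors (1,1,1,1,1,1,1,1,1,2).

From H_k ≅ ker(∂_k) / im(∂_{k+1}) we obtain:

  H_0: rank C_0 − rank ∂_1 = 6 − 5 = 1, and the invariant factors of ∂_1 are all 1, so H_0 ≅ Z.
  H_1: rank ker ∂_1 − rank ∂_2 = (15 − 5) − 10 = 0, and ∂_2 has invariant factor 2 > 1, so H_1 ≅ Z/2.
  H_2: rank ker ∂_2 − rank ∂_3 = (10 − 10) − 0 = 0, and there is no ∂_3, so H_2 ≅ 0.

H_0 = Z,  H_1 = Z/2,  H_2 = 0.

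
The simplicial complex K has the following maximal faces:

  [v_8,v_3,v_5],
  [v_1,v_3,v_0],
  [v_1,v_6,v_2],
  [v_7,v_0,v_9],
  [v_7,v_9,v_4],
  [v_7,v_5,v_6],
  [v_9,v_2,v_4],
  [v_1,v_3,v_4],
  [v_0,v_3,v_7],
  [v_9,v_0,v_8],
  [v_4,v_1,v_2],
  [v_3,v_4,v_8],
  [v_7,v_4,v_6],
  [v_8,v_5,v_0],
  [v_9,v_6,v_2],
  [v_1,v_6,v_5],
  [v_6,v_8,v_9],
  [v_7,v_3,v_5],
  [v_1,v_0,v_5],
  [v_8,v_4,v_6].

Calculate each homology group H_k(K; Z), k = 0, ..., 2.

H_0 ≅ Z,  H_1 ≅ Z ⊕ Z/2Z,  H_2 = 0.

Take the total order v_0 < v_1 < v_2 < v_3 < v_4 < v_5 < v_6 < v_7 < v_8 < v_9 on the vertex set. Then K (dimension 2) consists of the simplices:

  0-simplices (10): [v_0], [v_1], [v_2], [v_3], [v_4], [v_5], [v_6], [v_7], [v_8], [v_9]
  1-simplices (30): (30 of them)
  2-simplices (20): (20 of them)

giving chain groups C_0 ≅ Z^10, C_1 ≅ Z^30, C_2 ≅ Z^20.

∂_1: C_1 → C_0 is given by ∂[p,q] = [q] − [p]. For instance
  ∂[v_2,v_6] = [v_6] − [v_2].
The resulting 10×30 matrix has rank 9, and its Smith normal form has invariant factors (1,1,1,1,1,1,1,1,1).

Boundary ∂_2: C_2 → C_1 maps a triangle to the signed sum of its edges. For instance
  ∂[v_0,v_7,v_9] = [v_7,v_9] − [v_0,v_9] + [v_0,v_7],
  ∂[v_5,v_6,v_7] = [v_6,v_7] − [v_5,v_7] + [v_5,v_6].
As a 30×20 matrix over Z this has rank 20, with invariant factors (1,1,1,1,1,1,1,1,1,1,1,1,1,1,1,1,1,1,1,2).

Reading off H_k = ker ∂_k / im ∂_{k+1}:

  H_0: rank C_0 − rank ∂_1 = 10 − 9 = 1, and the invariant factors of ∂_1 are all 1, so H_0 ≅ Z.
  H_1: rank ker ∂_1 − rank ∂_2 = (30 − 9) − 20 = 1, and ∂_2 has invariant factor 2 > 1, so H_1 ≅ Z ⊕ Z/2Z.
  H_2: rank ker ∂_2 − rank ∂_3 = (20 − 20) − 0 = 0, and there is no ∂_3, so H_2 ≅ 0.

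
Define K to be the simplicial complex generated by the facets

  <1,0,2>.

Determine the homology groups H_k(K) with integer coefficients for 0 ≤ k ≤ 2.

Take the total order 0 < 1 < 2 on the vertex set. Then K (dimension 2) consists of the simplices:

  0-simplices (3): [0], [1], [2]
  1-simplices (3): [0,1], [0,2], [1,2]
  2-simplices (1): [0,1,2]

Hence C_0 ≅ Z^3, C_1 ≅ Z^3, C_2 ≅ Z^1.

The boundary map ∂_1: C_1 → C_0 maps an edge to its endpoints' difference, ∂[p,q] = q − p. For instance
  ∂[1,2] = [2] − [1].
The 3×3 boundary matrix has rank 2 and Smith normal form diag(1,1).

∂_2: C_2 → C_1 sends each 2-simplex [p,q,r] to [q,r] − [p,r] + [p,q]. For instance
  ∂[0,1,2] = [1,2] − [0,2] + [0,1].
As a 3×1 matrix over Z this has rank 1, with invariant factors (1).

Computing H_k = (kernel of ∂_k) / (image of ∂_{k+1}):

  H_0: rank C_0 − rank ∂_1 = 3 − 2 = 1, and the invariant factors of ∂_1 are all 1, so H_0 = Z.
  H_1: rank ker ∂_1 − rank ∂_2 = (3 − 2) − 1 = 0, and the invariant factors of ∂_2 are all 1, so H_1 = 0.
  H_2: rank ker ∂_2 − rank ∂_3 = (1 − 1) − 0 = 0, and there is no ∂_3, so H_2 = 0.

(K is a triangulation of the 2-simplex.)

H_0 = Z,  H_1 = 0,  H_2 = 0.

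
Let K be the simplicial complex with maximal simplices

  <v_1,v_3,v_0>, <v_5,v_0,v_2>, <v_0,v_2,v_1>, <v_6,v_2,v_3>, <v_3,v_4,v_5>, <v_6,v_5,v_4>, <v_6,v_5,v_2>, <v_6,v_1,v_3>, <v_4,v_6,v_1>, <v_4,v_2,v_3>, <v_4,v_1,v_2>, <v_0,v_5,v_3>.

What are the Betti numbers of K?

b_0 = 1, b_1 = 0, b_2 = 0.

We work with the vertex ordering v_0 < v_1 < v_2 < v_3 < v_4 < v_5 < v_6. The simplices of K, each written with vertices in increasing order, are:

  0-simplices (7): [v_0], [v_1], [v_2], [v_3], [v_4], [v_5], [v_6]
  1-simplices (18): (18 of them)
  2-simplices (12): (12 of them)

giving chain groups C_0 ≅ Z^7, C_1 ≅ Z^18, C_2 ≅ Z^12.

∂_1: C_1 → C_0 is given by ∂[p,q] = [q] − [p].
As a 7×18 matrix over Z this has rank 6, with invariant factors (1,1,1,1,1,1).

Boundary ∂_2: C_2 → C_1 maps a triangle to the signed sum of its edges. For instance
  ∂[v_0,v_2,v_5] = [v_2,v_5] − [v_0,v_5] + [v_0,v_2],
  ∂[v_1,v_2,v_4] = [v_2,v_4] − [v_1,v_4] + [v_1,v_2].
This gives a 18×12 integer matrix of rank 12; reducing to Smith normal form yields diagonal entries (1,1,1,1,1,1,1,1,1,1,1,2).

Computing H_k = (kernel of ∂_k) / (image of ∂_{k+1}):

  H_0: rank C_0 − rank ∂_1 = 7 − 6 = 1, and the invariant factors of ∂_1 are all 1, so H_0 ≅ Z.
  H_1: rank ker ∂_1 − rank ∂_2 = (18 − 6) − 12 = 0, and ∂_2 has invariant factor 2 > 1, so H_1 ≅ Z/2.
  H_2: rank ker ∂_2 − rank ∂_3 = (12 − 12) − 0 = 0, and there is no ∂_3, so H_2 ≅ 0.

(K is a triangulation of the real projective plane RP^2.)

Hence the Betti numbers are b_0 = 1, b_1 = 0, b_2 = 0.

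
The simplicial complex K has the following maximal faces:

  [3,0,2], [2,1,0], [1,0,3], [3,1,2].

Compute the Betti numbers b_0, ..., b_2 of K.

b_0 = 1, b_1 = 0, b_2 = 1.

We work with the vertex ordering 0 < 1 < 2 < 3. The simplices of K, each written with vertices in increasing order, are:

  0-simplices (4): [0], [1], [2], [3]
  1-simplices (6): [0,1], [0,2], [0,3], [1,2], [1,3], [2,3]
  2-simplices (4): [0,1,2], [0,1,3], [0,2,3], [1,2,3]

Hence C_0 ≅ Z^4, C_1 ≅ Z^6, C_2 ≅ Z^4.

The boundary map ∂_1: C_1 → C_0 maps an edge to its endpoints' difference, ∂[p,q] = q − p. For instance
  ∂[2,3] = [3] − [2].
The 4×6 boundary matrix has rank 3 and Smith normal form diag(1,1,1).

∂_2: C_2 → C_1 sends each 2-simplex [p,q,r] to [q,r] − [p,r] + [p,q]. For instance
  ∂[1,2,3] = [2,3] − [1,3] + [1,2],
  ∂[0,1,2] = [1,2] − [0,2] + [0,1].
As a 6×4 matrix over Z this has rank 3, with invariant factors (1,1,1).

Reading off H_k = ker ∂_k / im ∂_{k+1}:

  H_0: rank C_0 − rank ∂_1 = 4 − 3 = 1, and the invariant factors of ∂_1 are all 1, so H_0 = Z.
  H_1: rank ker ∂_1 − rank ∂_2 = (6 − 3) − 3 = 0, and the invariant factors of ∂_2 are all 1, so H_1 = 0.
  H_2: rank ker ∂_2 − rank ∂_3 = (4 − 3) − 0 = 1, and there is no ∂_3, so H_2 = Z.

As a check, the Euler characteristic is 4 − 6 + 4 = 2, which agrees with 1 − 0 + 1 = 2.

Hence the Betti numbers are b_0 = 1, b_1 = 0, b_2 = 1.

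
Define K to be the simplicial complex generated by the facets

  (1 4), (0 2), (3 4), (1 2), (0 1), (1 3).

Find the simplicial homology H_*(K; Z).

Order the vertices as 0 < 1 < 2 < 3 < 4. Listing each simplex with vertices in this order, K has dimension 1 with simplices:

  0-simplices (5): [0], [1], [2], [3], [4]
  1-simplices (6): [0,1], [0,2], [1,2], [1,3], [1,4], [3,4]

giving chain groups C_0 ≅ Z^5, C_1 ≅ Z^6.

Boundary ∂_1: C_1 → C_0 maps an edge to its endpoints' difference, ∂[p,q] = q − p.
The 5×6 boundary matrix has rank 4 and Smith normal form diag(1,1,1,1).

From H_k ≅ ker(∂_k) / im(∂_{k+1}) we obtain:

  H_0: rank C_0 − rank ∂_1 = 5 − 4 = 1, and the invariant factors of ∂_1 are all 1, so H_0 = Z.
  H_1: rank ker ∂_1 − rank ∂_2 = (6 − 4) − 0 = 2, and there is no ∂_2, so H_1 = Z^2.

H_0 = Z,  H_1 = Z^2.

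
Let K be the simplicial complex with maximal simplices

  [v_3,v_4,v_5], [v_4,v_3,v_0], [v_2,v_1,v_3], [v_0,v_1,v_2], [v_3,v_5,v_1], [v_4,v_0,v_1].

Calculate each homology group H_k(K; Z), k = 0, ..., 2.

H_0 = Z,  H_1 = Z,  H_2 = 0.

We work with the vertex ordering v_0 < v_1 < v_2 < v_3 < v_4 < v_5. The simplices of K, each written with vertices in increasing order, are:

  0-simplices (6): [v_0], [v_1], [v_2], [v_3], [v_4], [v_5]
  1-simplices (12): [v_0,v_1], [v_0,v_2], [v_0,v_3], [v_0,v_4], [v_1,v_2], [v_1,v_3], [v_1,v_4], [v_1,v_5], [v_2,v_3], [v_3,v_4], [v_3,v_5], [v_4,v_5]
  2-simplices (6): [v_0,v_1,v_2], [v_0,v_1,v_4], [v_0,v_3,v_4], [v_1,v_2,v_3], [v_1,v_3,v_5], [v_3,v_4,v_5]

giving chain groups C_0 ≅ Z^6, C_1 ≅ Z^12, C_2 ≅ Z^6.

∂_1: C_1 → C_0 sends each edge [p,q] (with p < q) to q − p. For instance
  ∂[v_0,v_2] = [v_2] − [v_0].
The resulting 6×12 matrix has rank 5, and its Smith normal form has invariant factors (1,1,1,1,1).

∂_2: C_2 → C_1 acts by ∂[p,q,r] = [q,r] − [p,r] + [p,q]. For instance
  ∂[v_0,v_1,v_2] = [v_1,v_2] − [v_0,v_2] + [v_0,v_1],
  ∂[v_0,v_3,v_4] = [v_3,v_4] − [v_0,v_4] + [v_0,v_3].
The resulting 12×6 matrix has rank 6, and its Smith normal form has invariant factors (1,1,1,1,1,1).

Reading off H_k = ker ∂_k / im ∂_{k+1}:

  H_0: rank C_0 − rank ∂_1 = 6 − 5 = 1, and the invariant factors of ∂_1 are all 1, so H_0 = Z.
  H_1: rank ker ∂_1 − rank ∂_2 = (12 − 5) − 6 = 1, and the invariant factors of ∂_2 are all 1, so H_1 = Z.
  H_2: rank ker ∂_2 − rank ∂_3 = (6 − 6) − 0 = 0, and there is no ∂_3, so H_2 = 0.

(K is a triangulation of the cylinder S^1 x I.)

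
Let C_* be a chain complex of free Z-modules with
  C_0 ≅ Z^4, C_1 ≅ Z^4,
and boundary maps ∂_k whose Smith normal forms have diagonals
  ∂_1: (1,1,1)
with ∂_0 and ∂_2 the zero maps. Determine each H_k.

H_0: b_0 = 4 − 0 − 3 = 1; torsion from ∂_1 factors > 1: none. So H_0 ≅ Z.
H_1: b_1 = 4 − 3 − 0 = 1; torsion from ∂_2 factors > 1: none. So H_1 ≅ Z.

H_0 ≅ Z,  H_1 ≅ Z.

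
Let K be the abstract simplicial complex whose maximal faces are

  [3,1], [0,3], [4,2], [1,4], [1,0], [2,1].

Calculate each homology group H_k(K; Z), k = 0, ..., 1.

H_0 ≅ Z,  H_1 ≅ Z^2.

We work with the vertex ordering 0 < 1 < 2 < 3 < 4. The simplices of K, each written with vertices in increasing order, are:

  0-simplices (5): [0], [1], [2], [3], [4]
  1-simplices (6): [0,1], [0,3], [1,2], [1,3], [1,4], [2,4]

giving chain groups C_0 ≅ Z^5, C_1 ≅ Z^6.

Boundary ∂_1: C_1 → C_0 maps an edge to its endpoints' difference, ∂[p,q] = q − p. For instance
  ∂[0,3] = [3] − [0].
This gives a 5×6 integer matrix of rank 4; reducing to Smith normal form yields diagonal entries (1,1,1,1).

Now H_k = ker ∂_k / im ∂_{k+1}, so:

  H_0: rank C_0 − rank ∂_1 = 5 − 4 = 1, and the invariant factors of ∂_1 are all 1, so H_0 ≅ Z.
  H_1: rank ker ∂_1 − rank ∂_2 = (6 − 4) − 0 = 2, and there is no ∂_2, so H_1 ≅ Z^2.

As a check, the Euler characteristic is 5 − 6 = -1, which agrees with 1 − 2 = -1.
(K is a triangulation of a wedge of 2 circles.)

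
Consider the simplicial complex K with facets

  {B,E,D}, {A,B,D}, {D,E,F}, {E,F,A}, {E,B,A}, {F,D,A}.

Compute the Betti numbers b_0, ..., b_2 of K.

Order the vertices as A < B < D < E < F. Listing each simplex with vertices in this order, K has dimension 2 with simplices:

  0-simplices (5): A, B, D, E, F
  1-simplices (9): AB, AD, AE, AF, BD, BE, DE, DF, EF
  2-simplices (6): ABD, ABE, ADF, AEF, BDE, DEF

giving chain groups C_0 ≅ Z^5, C_1 ≅ Z^9, C_2 ≅ Z^6.

∂_1: C_1 → C_0 is given by ∂[p,q] = [q] − [p].
As a 5×9 matrix over Z this has rank 4, with invariant factors (1,1,1,1).

The boundary map ∂_2: C_2 → C_1 acts by ∂[p,q,r] = [q,r] − [p,r] + [p,q]. For instance
  ∂ABD = BD − AD + AB,
  ∂ADF = DF − AF + AD.
The resulting 9×6 matrix has rank 5, and its Smith normal form has invariant factors (1,1,1,1,1).

Reading off H_k = ker ∂_k / im ∂_{k+1}:

  H_0: rank C_0 − rank ∂_1 = 5 − 4 = 1, and the invariant factors of ∂_1 are all 1, so H_0 = Z.
  H_1: rank ker ∂_1 − rank ∂_2 = (9 − 4) − 5 = 0, and the invariant factors of ∂_2 are all 1, so H_1 = 0.
  H_2: rank ker ∂_2 − rank ∂_3 = (6 − 5) − 0 = 1, and there is no ∂_3, so H_2 = Z.

Hence the Betti numbers are b_0 = 1, b_1 = 0, b_2 = 1.

b_0 = 1, b_1 = 0, b_2 = 1.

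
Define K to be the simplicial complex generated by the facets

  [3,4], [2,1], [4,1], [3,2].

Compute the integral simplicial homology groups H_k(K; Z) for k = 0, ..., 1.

Order the vertices as 1 < 2 < 3 < 4. Listing each simplex with vertices in this order, K has dimension 1 with simplices:

  0-simplices (4): [1], [2], [3], [4]
  1-simplices (4): [1,2], [1,4], [2,3], [3,4]

so the chain groups are C_0 ≅ Z^4, C_1 ≅ Z^4.

∂_1: C_1 → C_0 is given by ∂[p,q] = [q] − [p]. For instance
  ∂[1,2] = [2] − [1].
As a 4×4 matrix over Z this has rank 3, with invariant factors (1,1,1).

Now H_k = ker ∂_k / im ∂_{k+1}, so:

  H_0: rank C_0 − rank ∂_1 = 4 − 3 = 1, and the invariant factors of ∂_1 are all 1, so H_0 = Z.
  H_1: rank ker ∂_1 − rank ∂_2 = (4 − 3) − 0 = 1, and there is no ∂_2, so H_1 = Z.

As a check, the Euler characteristic is 4 − 4 = 0, which agrees with 1 − 1 = 0.

H_0 ≅ Z,  H_1 ≅ Z.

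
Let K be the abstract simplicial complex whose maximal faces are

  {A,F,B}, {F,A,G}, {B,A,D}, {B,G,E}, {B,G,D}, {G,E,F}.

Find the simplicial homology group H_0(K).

H_0 ≅ Z.

Fix the vertex order A < B < D < E < F < G and write every simplex with vertices in increasing order. Then dim K = 2 and the simplices of K are:

  0-simplices (6): A, B, D, E, F, G
  1-simplices (12): AB, AD, AF, AG, BD, BE, BF, BG, DG, EF, EG, FG
  2-simplices (6): ABD, ABF, AFG, BDG, BEG, EFG

Hence C_0 ≅ Z^6, C_1 ≅ Z^12, C_2 ≅ Z^6.

The boundary map ∂_1: C_1 → C_0 sends each edge [p,q] (with p < q) to q − p. For instance
  ∂BG = G − B.
The resulting 6×12 matrix has rank 5, and its Smith normal form has invariant factors (1,1,1,1,1).

The boundary map ∂_2: C_2 → C_1 acts by ∂[p,q,r] = [q,r] − [p,r] + [p,q]. For instance
  ∂EFG = FG − EG + EF,
  ∂BDG = DG − BG + BD.
This gives a 12×6 integer matrix of rank 6; reducing to Smith normal form yields diagonal entries (1,1,1,1,1,1).

Now H_k = ker ∂_k / im ∂_{k+1}, so:

  H_0: rank C_0 − rank ∂_1 = 6 − 5 = 1, and the invariant factors of ∂_1 are all 1, so H_0 = Z.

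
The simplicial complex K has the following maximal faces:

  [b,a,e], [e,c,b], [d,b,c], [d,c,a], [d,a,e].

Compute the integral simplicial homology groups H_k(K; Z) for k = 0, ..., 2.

Take the total order a < b < c < d < e on the vertex set. Then K (dimension 2) consists of the simplices:

  0-simplices (5): a, b, c, d, e
  1-simplices (10): ab, ac, ad, ae, bc, bd, be, cd, ce, de
  2-simplices (5): abe, acd, ade, bcd, bce

Hence C_0 ≅ Z^5, C_1 ≅ Z^10, C_2 ≅ Z^5.

The boundary map ∂_1: C_1 → C_0 is given by ∂[p,q] = [q] − [p].
The resulting 5×10 matrix has rank 4, and its Smith normal form has invariant factors (1,1,1,1).

∂_2: C_2 → C_1 acts by ∂[p,q,r] = [q,r] − [p,r] + [p,q]. For instance
  ∂abe = be − ae + ab,
  ∂acd = cd − ad + ac.
The 10×5 boundary matrix has rank 5 and Smith normal form diag(1,1,1,1,1).

Reading off H_k = ker ∂_k / im ∂_{k+1}:

  H_0: rank C_0 − rank ∂_1 = 5 − 4 = 1, and the invariant factors of ∂_1 are all 1, so H_0 ≅ Z.
  H_1: rank ker ∂_1 − rank ∂_2 = (10 − 4) − 5 = 1, and the invariant factors of ∂_2 are all 1, so H_1 ≅ Z.
  H_2: rank ker ∂_2 − rank ∂_3 = (5 − 5) − 0 = 0, and there is no ∂_3, so H_2 ≅ 0.

As a check, the Euler characteristic is 5 − 10 + 5 = 0, which agrees with 1 − 1 + 0 = 0.

H_0 = Z,  H_1 = Z,  H_2 = 0.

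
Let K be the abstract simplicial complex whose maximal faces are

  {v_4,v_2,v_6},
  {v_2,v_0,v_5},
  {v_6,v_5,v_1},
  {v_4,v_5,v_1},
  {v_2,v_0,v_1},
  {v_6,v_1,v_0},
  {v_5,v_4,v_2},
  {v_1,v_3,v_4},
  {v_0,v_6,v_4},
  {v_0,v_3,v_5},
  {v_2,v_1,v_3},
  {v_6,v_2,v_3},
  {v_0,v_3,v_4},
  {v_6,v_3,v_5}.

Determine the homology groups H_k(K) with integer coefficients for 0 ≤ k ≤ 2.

Fix the vertex order v_0 < v_1 < v_2 < v_3 < v_4 < v_5 < v_6 and write every simplex with vertices in increasing order. Then dim K = 2 and the simplices of K are:

  0-simplices (7): [v_0], [v_1], [v_2], [v_3], [v_4], [v_5], [v_6]
  1-simplices (21): (21 of them)
  2-simplices (14): (14 of them)

so the chain groups are C_0 ≅ Z^7, C_1 ≅ Z^21, C_2 ≅ Z^14.

∂_1: C_1 → C_0 maps an edge to its endpoints' difference, ∂[p,q] = q − p. For instance
  ∂[v_5,v_6] = [v_6] − [v_5].
This gives a 7×21 integer matrix of rank 6; reducing to Smith normal form yields diagonal entries (1,1,1,1,1,1).

Boundary ∂_2: C_2 → C_1 sends each 2-simplex [p,q,r] to [q,r] − [p,r] + [p,q]. For instance
  ∂[v_1,v_3,v_4] = [v_3,v_4] − [v_1,v_4] + [v_1,v_3],
  ∂[v_3,v_5,v_6] = [v_5,v_6] − [v_3,v_6] + [v_3,v_5].
The resulting 21×14 matrix has rank 13, and its Smith normal form has invariant factors (1,1,1,1,1,1,1,1,1,1,1,1,1).

Now H_k = ker ∂_k / im ∂_{k+1}, so:

  H_0: rank C_0 − rank ∂_1 = 7 − 6 = 1, and the invariant factors of ∂_1 are all 1, so H_0 = Z.
  H_1: rank ker ∂_1 − rank ∂_2 = (21 − 6) − 13 = 2, and the invariant factors of ∂_2 are all 1, so H_1 = Z^2.
  H_2: rank ker ∂_2 − rank ∂_3 = (14 − 13) − 0 = 1, and there is no ∂_3, so H_2 = Z.

(K is a triangulation of the torus T^2.)

H_0 ≅ Z,  H_1 ≅ Z^2,  H_2 ≅ Z.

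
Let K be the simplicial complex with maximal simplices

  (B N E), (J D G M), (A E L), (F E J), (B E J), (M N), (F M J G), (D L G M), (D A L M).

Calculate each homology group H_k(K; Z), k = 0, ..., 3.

H_0 = Z,  H_1 = Z^2,  H_2 = 0,  H_3 = 0.

Order the vertices as A < B < D < E < F < G < J < L < M < N. Listing each simplex with vertices in this order, K has dimension 3 with simplices:

  0-simplices (10): A, B, D, E, F, G, J, L, M, N
  1-simplices (24): AD, AE, AL, AM, BE, BJ, BN, DG, DJ, DL, DM, EF, EJ, EL, EN, FG, FJ, FM, GJ, GL, GM, JM, LM, MN
  2-simplices (17): ADL, ADM, AEL, ALM, BEJ, BEN, DGJ, DGL, DGM, DJM, DLM, EFJ, FGJ, FGM, FJM, GJM, GLM
  3-simplices (4): ADLM, DGJM, DGLM, FGJM

Hence C_0 ≅ Z^10, C_1 ≅ Z^24, C_2 ≅ Z^17, C_3 ≅ Z^4.

The boundary map ∂_1: C_1 → C_0 is given by ∂[p,q] = [q] − [p]. For instance
  ∂EJ = J − E.
This gives a 10×24 integer matrix of rank 9; reducing to Smith normal form yields diagonal entries (1,1,1,1,1,1,1,1,1).

Boundary ∂_2: C_2 → C_1 maps a triangle to the signed sum of its edges. For instance
  ∂DGL = GL − DL + DG,
  ∂FGM = GM − FM + FG.
The resulting 24×17 matrix has rank 13, and its Smith normal form has invariant factors (1,1,1,1,1,1,1,1,1,1,1,1,1).

The boundary map ∂_3: C_3 → C_2 sends each 3-simplex σ to the alternating sum Σ_i (−1)^i (σ with its i-th vertex removed). For instance
  ∂FGJM = GJM − FJM + FGM − FGJ,
  ∂ADLM = DLM − ALM + ADM − ADL.
As a 17×4 matrix over Z this has rank 4, with invariant factors (1,1,1,1).

Now H_k = ker ∂_k / im ∂_{k+1}, so:

  H_0: rank C_0 − rank ∂_1 = 10 − 9 = 1, and the invariant factors of ∂_1 are all 1, so H_0 ≅ Z.
  H_1: rank ker ∂_1 − rank ∂_2 = (24 − 9) − 13 = 2, and the invariant factors of ∂_2 are all 1, so H_1 ≅ Z^2.
  H_2: rank ker ∂_2 − rank ∂_3 = (17 − 13) − 4 = 0, and the invariant factors of ∂_3 are all 1, so H_2 ≅ 0.
  H_3: rank ker ∂_3 − rank ∂_4 = (4 − 4) − 0 = 0, and there is no ∂_4, so H_3 ≅ 0.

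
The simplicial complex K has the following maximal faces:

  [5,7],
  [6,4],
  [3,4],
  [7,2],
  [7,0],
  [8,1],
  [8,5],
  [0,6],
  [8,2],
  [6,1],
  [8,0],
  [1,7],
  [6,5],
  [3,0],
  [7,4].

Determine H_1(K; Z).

H_1 ≅ Z^7.

Fix the vertex order 0 < 1 < 2 < 3 < 4 < 5 < 6 < 7 < 8 and write every simplex with vertices in increasing order. Then dim K = 1 and the simplices of K are:

  0-simplices (9): [0], [1], [2], [3], [4], [5], [6], [7], [8]
  1-simplices (15): [0,3], [0,6], [0,7], [0,8], [1,6], [1,7], [1,8], [2,7], [2,8], [3,4], [4,6], [4,7], [5,6], [5,7], [5,8]

giving chain groups C_0 ≅ Z^9, C_1 ≅ Z^15.

Boundary ∂_1: C_1 → C_0 maps an edge to its endpoints' difference, ∂[p,q] = q − p. For instance
  ∂[2,8] = [8] − [2].
The resulting 9×15 matrix has rank 8, and its Smith normal form has invariant factors (1,1,1,1,1,1,1,1).

Reading off H_k = ker ∂_k / im ∂_{k+1}:

  H_1: rank ker ∂_1 − rank ∂_2 = (15 − 8) − 0 = 7, and there is no ∂_2, so H_1 ≅ Z^7.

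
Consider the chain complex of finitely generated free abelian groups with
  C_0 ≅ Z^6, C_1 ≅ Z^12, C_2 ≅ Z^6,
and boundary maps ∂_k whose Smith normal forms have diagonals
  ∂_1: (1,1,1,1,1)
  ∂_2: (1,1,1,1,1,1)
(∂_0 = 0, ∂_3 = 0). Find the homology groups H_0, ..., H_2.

H_0: b_0 = 6 − 0 − 5 = 1; torsion from ∂_1 factors > 1: none. So H_0 = Z.
H_1: b_1 = 12 − 5 − 6 = 1; torsion from ∂_2 factors > 1: none. So H_1 = Z.
H_2: b_2 = 6 − 6 − 0 = 0; torsion from ∂_3 factors > 1: none. So H_2 = 0.

H_0 = Z,  H_1 = Z,  H_2 = 0.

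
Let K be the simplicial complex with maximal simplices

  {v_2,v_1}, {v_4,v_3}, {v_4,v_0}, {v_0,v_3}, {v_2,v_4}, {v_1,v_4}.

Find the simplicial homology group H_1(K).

H_1 = Z^2.

We work with the vertex ordering v_0 < v_1 < v_2 < v_3 < v_4. The simplices of K, each written with vertices in increasing order, are:

  0-simplices (5): [v_0], [v_1], [v_2], [v_3], [v_4]
  1-simplices (6): [v_0,v_3], [v_0,v_4], [v_1,v_2], [v_1,v_4], [v_2,v_4], [v_3,v_4]

Hence C_0 ≅ Z^5, C_1 ≅ Z^6.

The boundary map ∂_1: C_1 → C_0 sends each edge [p,q] (with p < q) to q − p.
As a 5×6 matrix over Z this has rank 4, with invariant factors (1,1,1,1).

From H_k ≅ ker(∂_k) / im(∂_{k+1}) we obtain:

  H_1: rank ker ∂_1 − rank ∂_2 = (6 − 4) − 0 = 2, and there is no ∂_2, so H_1 ≅ Z^2.

(K is a triangulation of a wedge of 2 circles.)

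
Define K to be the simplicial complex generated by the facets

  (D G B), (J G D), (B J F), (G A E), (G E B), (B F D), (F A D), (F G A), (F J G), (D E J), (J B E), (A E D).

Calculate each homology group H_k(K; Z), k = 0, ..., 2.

H_0 ≅ Z,  H_1 ≅ Z/2Z,  H_2 = 0.

Order the vertices as A < B < D < E < F < G < J. Listing each simplex with vertices in this order, K has dimension 2 with simplices:

  0-simplices (7): A, B, D, E, F, G, J
  1-simplices (18): AD, AE, AF, AG, BD, BE, BF, BG, BJ, DE, DF, DG, DJ, EG, EJ, FG, FJ, GJ
  2-simplices (12): ADE, ADF, AEG, AFG, BDF, BDG, BEG, BEJ, BFJ, DEJ, DGJ, FGJ

giving chain groups C_0 ≅ Z^7, C_1 ≅ Z^18, C_2 ≅ Z^12.

∂_1: C_1 → C_0 maps an edge to its endpoints' difference, ∂[p,q] = q − p. For instance
  ∂BJ = J − B.
As a 7×18 matrix over Z this has rank 6, with invariant factors (1,1,1,1,1,1).

The boundary map ∂_2: C_2 → C_1 sends each 2-simplex [p,q,r] to [q,r] − [p,r] + [p,q]. For instance
  ∂FGJ = GJ − FJ + FG,
  ∂BFJ = FJ − BJ + BF.
The resulting 18×12 matrix has rank 12, and its Smith normal form has invariant factors (1,1,1,1,1,1,1,1,1,1,1,2).

From H_k ≅ ker(∂_k) / im(∂_{k+1}) we obtain:

  H_0: rank C_0 − rank ∂_1 = 7 − 6 = 1, and the invariant factors of ∂_1 are all 1, so H_0 ≅ Z.
  H_1: rank ker ∂_1 − rank ∂_2 = (18 − 6) − 12 = 0, and ∂_2 has invariant factor 2 > 1, so H_1 ≅ Z/2Z.
  H_2: rank ker ∂_2 − rank ∂_3 = (12 − 12) − 0 = 0, and there is no ∂_3, so H_2 ≅ 0.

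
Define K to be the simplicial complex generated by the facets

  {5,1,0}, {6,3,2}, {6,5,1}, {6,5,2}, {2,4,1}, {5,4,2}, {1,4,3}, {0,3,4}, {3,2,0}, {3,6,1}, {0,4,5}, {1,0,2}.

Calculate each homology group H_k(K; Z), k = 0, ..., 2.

We work with the vertex ordering 0 < 1 < 2 < 3 < 4 < 5 < 6. The simplices of K, each written with vertices in increasing order, are:

  0-simplices (7): [0], [1], [2], [3], [4], [5], [6]
  1-simplices (18): [0,1], [0,2], [0,3], [0,4], [0,5], [1,2], [1,3], [1,4], [1,5], [1,6], [2,3], [2,4], [2,5], [2,6], [3,4], [3,6], [4,5], [5,6]
  2-simplices (12): [0,1,2], [0,1,5], [0,2,3], [0,3,4], [0,4,5], [1,2,4], [1,3,4], [1,3,6], [1,5,6], [2,3,6], [2,4,5], [2,5,6]

so the chain groups are C_0 ≅ Z^7, C_1 ≅ Z^18, C_2 ≅ Z^12.

The boundary map ∂_1: C_1 → C_0 is given by ∂[p,q] = [q] − [p]. For instance
  ∂[5,6] = [6] − [5].
This gives a 7×18 integer matrix of rank 6; reducing to Smith normal form yields diagonal entries (1,1,1,1,1,1).

∂_2: C_2 → C_1 sends each 2-simplex [p,q,r] to [q,r] − [p,r] + [p,q]. For instance
  ∂[2,3,6] = [3,6] − [2,6] + [2,3],
  ∂[2,4,5] = [4,5] − [2,5] + [2,4].
This gives a 18×12 integer matrix of rank 12; reducing to Smith normal form yields diagonal entries (1,1,1,1,1,1,1,1,1,1,1,2).

Now H_k = ker ∂_k / im ∂_{k+1}, so:

  H_0: rank C_0 − rank ∂_1 = 7 − 6 = 1, and the invariant factors of ∂_1 are all 1, so H_0 = Z.
  H_1: rank ker ∂_1 − rank ∂_2 = (18 − 6) − 12 = 0, and ∂_2 has invariant factor 2 > 1, so H_1 = Z/2.
  H_2: rank ker ∂_2 − rank ∂_3 = (12 − 12) − 0 = 0, and there is no ∂_3, so H_2 = 0.

H_0 ≅ Z,  H_1 ≅ Z/2,  H_2 = 0.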